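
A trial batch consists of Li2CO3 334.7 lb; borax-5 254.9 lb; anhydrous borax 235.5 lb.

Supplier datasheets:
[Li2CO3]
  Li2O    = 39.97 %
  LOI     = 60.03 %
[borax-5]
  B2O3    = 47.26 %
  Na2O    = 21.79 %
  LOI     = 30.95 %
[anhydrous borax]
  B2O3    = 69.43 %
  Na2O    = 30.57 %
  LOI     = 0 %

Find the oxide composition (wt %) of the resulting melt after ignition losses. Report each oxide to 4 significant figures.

Glass mass = 545.3 lb (batch 825.1 − LOI 279.8).
Composition: B2O3 52.08%, Li2O 24.53%, Na2O 23.39%

Values along the way are printed (rounded to four significant digits) in the working — each numeric step maintains exact precision at each step — every reported number takes exactly one rounding. The derived quantities are carried starting from the weights per 545.3 lb of glass in full precision (the totals, net glass mass, yield, LOI, three oxide percentages) exactly as shown in the problem or the answer.
What the batch supplies per oxide:
  B2O3: 254.9·0.4726 + 235.5·0.6943 = 284.0 lb
  Li2O: 334.7·0.3997 = 133.8 lb
  Na2O: 254.9·0.2179 + 235.5·0.3057 = 127.5 lb
LOI: 334.7·0.6003 + 254.9·0.3095 = 279.8 lb
Glass = total batch minus LOI = 825.1 − 279.8 = 545.3 lb (= the summed oxide contributions)
each wt % is 100 × oxide ÷ glass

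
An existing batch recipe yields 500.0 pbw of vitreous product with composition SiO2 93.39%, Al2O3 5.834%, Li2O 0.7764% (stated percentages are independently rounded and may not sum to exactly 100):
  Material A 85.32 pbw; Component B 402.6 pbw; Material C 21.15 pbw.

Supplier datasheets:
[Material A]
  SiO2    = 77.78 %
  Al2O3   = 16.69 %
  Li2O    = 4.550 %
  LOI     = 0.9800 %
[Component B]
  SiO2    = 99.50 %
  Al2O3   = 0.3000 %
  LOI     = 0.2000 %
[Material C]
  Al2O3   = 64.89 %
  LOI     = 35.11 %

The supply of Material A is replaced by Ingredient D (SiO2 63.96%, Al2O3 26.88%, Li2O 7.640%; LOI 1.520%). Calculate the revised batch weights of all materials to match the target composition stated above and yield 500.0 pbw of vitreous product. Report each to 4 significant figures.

Revised batch per 500.0 pbw vitreous product:
  Ingredient D: 50.81 pbw
  Component B: 436.6 pbw
  Material C: 21.89 pbw
Total batch = 509.3 pbw; LOI loss = 9.331 pbw

The working math runs at exact precision at each step; intermediates appear, rounded to 4 significant figures, as written; a single rounding finalizes every reported number. Derived quantities, which include the yield, three oxide percentages, totals, glass mass, ignition loss, are re-derived in full float precision, exactly as shown in the question or the answer, starting from the weights at 500.0 pbw of glass.
Oxide mass targets, per 500.0 pbw vitreous product:
  SiO2: 93.39% × 500.0 = 467.0 pbw
  Al2O3: 5.834% × 500.0 = 29.17 pbw
  Li2O: 0.7764% × 500.0 = 3.882 pbw
Verifying the oxide balance from the weights as reported, per the basis as stated (oxide sums agree with the targets within answer rounding):
  SiO2: 50.81·0.6396 + 436.6·0.9950 = 466.9 pbw (target 467.0 pbw)
  Al2O3: 50.81·0.2688 + 436.6·0.003000 + 21.89·0.6489 = 29.17 pbw (target 29.17 pbw)
  Li2O: 50.81·0.07640 = 3.882 pbw (target 3.882 pbw)
Consistency of the glass mass: batch total minus LOI = 500.0 pbw (targets for the oxides total 500.0 pbw; stated basis 500.0 pbw — rounding explains the deltas).
Batch total: Σ batch = 509.3 pbw; LOI loss = Σ batch·LOI = 9.331 pbw; as yield: glass ÷ batch → 98.17%.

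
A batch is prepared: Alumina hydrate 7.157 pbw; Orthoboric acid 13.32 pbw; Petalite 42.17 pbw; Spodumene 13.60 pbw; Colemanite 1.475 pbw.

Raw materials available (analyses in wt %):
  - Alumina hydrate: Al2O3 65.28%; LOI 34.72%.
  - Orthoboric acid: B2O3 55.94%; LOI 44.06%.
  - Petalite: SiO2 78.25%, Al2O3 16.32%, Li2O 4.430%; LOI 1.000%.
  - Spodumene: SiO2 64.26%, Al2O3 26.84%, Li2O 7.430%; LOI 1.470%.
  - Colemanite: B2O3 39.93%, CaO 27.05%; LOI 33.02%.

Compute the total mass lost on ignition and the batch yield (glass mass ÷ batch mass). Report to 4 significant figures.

Intermediates appear rounded to 4 significant figures at each printed step; the working math holds exact precision at all times. Each reported result carries a single rounding — all derived quantities are re-derived starting from the weights on 68.26 pbw of glass in full float precision (ignition loss, the totals, yield, glass mass, five oxide percentages) exactly as shown in either problem or answer.
Each material's LOI contribution:
  Alumina hydrate: 7.157 × 0.3472 = 2.485 pbw
  Orthoboric acid: 13.32 × 0.4406 = 5.869 pbw
  Petalite: 42.17 × 0.01000 = 0.4217 pbw
  Spodumene: 13.60 × 0.01470 = 0.1999 pbw
  Colemanite: 1.475 × 0.3302 = 0.4870 pbw
Total LOI = 9.462 pbw
Glass = batch − LOI = 77.72 − 9.462 = 68.26 pbw

LOI loss = 9.462 pbw; glass = 68.26 pbw; yield = 87.83%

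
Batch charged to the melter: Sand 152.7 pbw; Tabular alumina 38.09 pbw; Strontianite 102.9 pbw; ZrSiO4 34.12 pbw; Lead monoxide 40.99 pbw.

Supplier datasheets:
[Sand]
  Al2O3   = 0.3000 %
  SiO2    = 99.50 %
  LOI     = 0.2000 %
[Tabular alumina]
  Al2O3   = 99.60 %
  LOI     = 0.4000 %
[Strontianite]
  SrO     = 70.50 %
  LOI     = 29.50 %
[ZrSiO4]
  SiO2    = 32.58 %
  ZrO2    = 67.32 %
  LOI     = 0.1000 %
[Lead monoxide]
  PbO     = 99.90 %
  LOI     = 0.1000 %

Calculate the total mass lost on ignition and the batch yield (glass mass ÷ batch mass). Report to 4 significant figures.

The whole derivation runs at exact precision at each step; rounding to 4 significant figures extends to each intermediate as printed; every reported number takes exactly one rounding — derived quantities are re-derived in exact precision (LOI, glass mass, the yield, five oxide percentages, totals) from the batch weights at 337.9 pbw of glass exactly as shown in question or answer.
Loss on ignition, line by line:
  Sand: 152.7 × 0.002000 = 0.3054 pbw
  Tabular alumina: 38.09 × 0.004000 = 0.1524 pbw
  Strontianite: 102.9 × 0.2950 = 30.36 pbw
  ZrSiO4: 34.12 × 0.001000 = 0.03412 pbw
  Lead monoxide: 40.99 × 0.001000 = 0.04099 pbw
Total LOI = 30.89 pbw
Glass = batch − LOI = 368.8 − 30.89 = 337.9 pbw

LOI loss = 30.89 pbw; glass = 337.9 pbw; yield = 91.62%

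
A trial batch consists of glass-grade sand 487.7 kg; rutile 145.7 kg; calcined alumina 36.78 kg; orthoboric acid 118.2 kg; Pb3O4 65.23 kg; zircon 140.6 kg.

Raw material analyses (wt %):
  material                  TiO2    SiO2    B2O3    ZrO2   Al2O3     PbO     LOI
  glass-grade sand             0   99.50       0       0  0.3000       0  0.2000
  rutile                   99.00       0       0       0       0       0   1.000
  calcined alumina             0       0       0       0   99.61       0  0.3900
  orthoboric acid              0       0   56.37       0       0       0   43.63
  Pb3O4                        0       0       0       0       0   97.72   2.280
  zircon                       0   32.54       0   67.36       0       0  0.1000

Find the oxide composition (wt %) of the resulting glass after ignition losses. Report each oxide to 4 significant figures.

Intermediates are shown, rounded to 4 significant figures, alongside each step; all internal work keeps full precision end to end — every reported result is rounded exactly once — derived quantities (yield, glass mass, totals, the six compositions, ignition loss) are computed at full float precision starting from the weights at 938.4 kg of glass, exactly as printed in the problem or answer text.
Mass of each oxide from the mix:
  TiO2: 145.7·0.9900 = 144.2 kg
  SiO2: 487.7·0.9950 + 140.6·0.3254 = 531.0 kg
  B2O3: 118.2·0.5637 = 66.63 kg
  ZrO2: 140.6·0.6736 = 94.71 kg
  Al2O3: 487.7·0.003000 + 36.78·0.9961 = 38.10 kg
  PbO: 65.23·0.9772 = 63.74 kg
LOI: 487.7·0.002000 + 145.7·0.01000 + 36.78·0.003900 + 118.2·0.4363 + 65.23·0.02280 + 140.6·0.001000 = 55.77 kg
Glass mass = batch − LOI = 994.2 − 55.77 = 938.4 kg (consistent with Σ oxide mass)
percent by weight: oxide/glass ×100

Glass mass = 938.4 kg (batch 994.2 − LOI 55.77).
Composition: TiO2 15.37%, SiO2 56.58%, B2O3 7.100%, ZrO2 10.09%, Al2O3 4.060%, PbO 6.792%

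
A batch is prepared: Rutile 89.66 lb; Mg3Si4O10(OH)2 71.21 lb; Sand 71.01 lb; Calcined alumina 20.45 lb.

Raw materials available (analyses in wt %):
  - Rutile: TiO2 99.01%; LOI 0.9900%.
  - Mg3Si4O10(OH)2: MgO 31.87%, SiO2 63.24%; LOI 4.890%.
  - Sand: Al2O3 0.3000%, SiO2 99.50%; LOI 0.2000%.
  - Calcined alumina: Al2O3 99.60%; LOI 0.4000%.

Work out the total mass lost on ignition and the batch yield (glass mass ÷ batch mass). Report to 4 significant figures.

Values along the way are shown with 4-significant-digit rounding within the worked lines. All arithmetic carries full precision through the solve — every reported value is rounded exactly once; all derived quantities are carried from the weighed amounts for 247.7 lb of glass at full precision (the yield, ignition loss, the totals, the four compositions, net glass mass), as given in the problem or answer text.
Each material's LOI contribution:
  Rutile: 89.66 × 0.009900 = 0.8876 lb
  Mg3Si4O10(OH)2: 71.21 × 0.04890 = 3.482 lb
  Sand: 71.01 × 0.002000 = 0.1420 lb
  Calcined alumina: 20.45 × 0.004000 = 0.08180 lb
Total LOI = 4.594 lb
Glass = batch − LOI = 252.3 − 4.594 = 247.7 lb

LOI loss = 4.594 lb; glass = 247.7 lb; yield = 98.18%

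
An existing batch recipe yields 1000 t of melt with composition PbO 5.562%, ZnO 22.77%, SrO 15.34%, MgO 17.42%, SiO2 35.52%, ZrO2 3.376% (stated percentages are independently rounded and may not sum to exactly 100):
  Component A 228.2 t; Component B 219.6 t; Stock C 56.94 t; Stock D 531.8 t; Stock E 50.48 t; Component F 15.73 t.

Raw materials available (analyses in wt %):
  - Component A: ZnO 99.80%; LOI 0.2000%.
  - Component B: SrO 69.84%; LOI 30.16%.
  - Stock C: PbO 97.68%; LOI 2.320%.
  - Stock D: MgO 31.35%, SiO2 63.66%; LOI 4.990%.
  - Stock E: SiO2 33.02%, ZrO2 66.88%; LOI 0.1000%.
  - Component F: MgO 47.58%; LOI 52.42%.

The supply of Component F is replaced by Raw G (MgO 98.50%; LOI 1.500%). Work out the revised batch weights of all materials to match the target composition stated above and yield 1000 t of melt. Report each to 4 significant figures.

The intermediate values are printed (rounded to 4 significant figures) within the worked lines — the working math holds full float precision from first step to last. Every reported figure receives exactly one rounding. All derived quantities, including glass mass, the yield, the totals, ignition loss, six oxide percentages, are computed from the batch weights per 1000 t of glass in full float precision, exactly as shown in the problem or answer text.
Target oxide masses per 1000 t melt:
  PbO: 5.562% × 1000 = 55.62 t
  ZnO: 22.77% × 1000 = 227.7 t
  SrO: 15.34% × 1000 = 153.4 t
  MgO: 17.42% × 1000 = 174.2 t
  SiO2: 35.52% × 1000 = 355.2 t
  ZrO2: 3.376% × 1000 = 33.76 t
Oxide-by-oxide audit with the batch weights as given, on the stated basis (oxide sums agree with the targets exact up to rounding of places):
  PbO: 56.94·0.9768 = 55.62 t (target 55.62 t)
  ZnO: 228.2·0.9980 = 227.7 t (target 227.7 t)
  SrO: 219.6·0.6984 = 153.4 t (target 153.4 t)
  MgO: 531.8·0.3135 + 7.601·0.9850 = 174.2 t (target 174.2 t)
  SiO2: 531.8·0.6366 + 50.48·0.3302 = 355.2 t (target 355.2 t)
  ZrO2: 50.48·0.6688 = 33.76 t (target 33.76 t)
Auditing the glass mass value: net batch after ignition = 999.9 t (the targets, summed, come to 999.9 t; basis as stated: 1000 t — differing by rounding only).
Batch grand total — Σ batch = 1095 t; loss to ignition Σ batch·LOI = 94.71 t; yield, glass over the total, = 91.35%.

Revised batch per 1000 t melt:
  Component A: 228.2 t
  Component B: 219.6 t
  Stock C: 56.94 t
  Stock D: 531.8 t
  Stock E: 50.48 t
  Raw G: 7.601 t
Total batch = 1095 t; LOI loss = 94.71 t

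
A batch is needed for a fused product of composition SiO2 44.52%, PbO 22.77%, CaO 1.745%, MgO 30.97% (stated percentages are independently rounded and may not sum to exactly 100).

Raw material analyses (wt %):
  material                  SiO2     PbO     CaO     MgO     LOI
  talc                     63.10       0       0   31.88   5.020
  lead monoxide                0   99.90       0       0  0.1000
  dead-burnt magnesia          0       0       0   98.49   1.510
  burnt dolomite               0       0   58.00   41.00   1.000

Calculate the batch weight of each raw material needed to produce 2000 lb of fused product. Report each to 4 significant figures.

Batch per 2000 lb fused product:
  talc: 1411 lb
  lead monoxide: 455.9 lb
  dead-burnt magnesia: 147.1 lb
  burnt dolomite: 60.17 lb
Total batch = 2074 lb; LOI loss = 74.11 lb; yield = 96.43%

In-progress results are printed, rounded to four significant figures, across the worked steps. All internal work keeps full precision throughout — each reported value takes exactly one rounding; derived quantities, which include four oxide percentages, the totals, ignition loss, glass mass, yield, are computed at exact precision, as written in the problem or answer text, from the weighed amounts at 2000 lb of glass.
Target masses of each oxide per 2000 lb fused product:
  SiO2: 44.52% × 2000 = 890.4 lb
  PbO: 22.77% × 2000 = 455.4 lb
  CaO: 1.745% × 2000 = 34.90 lb
  MgO: 30.97% × 2000 = 619.4 lb
Oxide-by-oxide audit applying the batch weights above, on the stated basis (oxide sums agree with the targets net of answer rounding effects):
  SiO2: 1411·0.6310 = 890.3 lb (target 890.4 lb)
  PbO: 455.9·0.9990 = 455.4 lb (target 455.4 lb)
  CaO: 60.17·0.5800 = 34.90 lb (target 34.90 lb)
  MgO: 1411·0.3188 + 147.1·0.9849 + 60.17·0.4100 = 619.4 lb (target 619.4 lb)
Mass balance on the glass: batch Σ − ignition loss = 2000 lb (summing oxide targets gives 2000 lb; the stated basis being 2000 lb — any gap is answer rounding).
Adding the batch up: Σ batch = 2074 lb; LOI removed, Σ of batch·LOI: 74.11 lb; as yield: glass ÷ batch → 96.43%.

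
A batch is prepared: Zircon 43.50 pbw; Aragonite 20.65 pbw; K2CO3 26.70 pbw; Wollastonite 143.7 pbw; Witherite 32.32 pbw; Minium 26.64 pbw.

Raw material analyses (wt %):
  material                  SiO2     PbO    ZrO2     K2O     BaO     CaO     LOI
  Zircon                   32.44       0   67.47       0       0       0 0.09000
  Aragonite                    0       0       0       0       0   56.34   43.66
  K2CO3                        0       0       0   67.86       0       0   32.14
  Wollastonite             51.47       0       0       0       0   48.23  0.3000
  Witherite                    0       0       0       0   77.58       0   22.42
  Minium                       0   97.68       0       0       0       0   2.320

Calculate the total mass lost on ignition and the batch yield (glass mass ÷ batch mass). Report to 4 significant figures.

Mid-chain values are displayed (rounded to four significant digits) in the printout; all arithmetic carries full float precision in all steps — every reported number is rounded just once — all derived quantities (the six compositions, net glass mass, the totals, the yield, LOI) are rebuilt from the weighed amounts for 267.6 pbw of glass at full float precision precisely as stated by problem or answer.
LOI of each material in turn:
  Zircon: 43.50 × 9.000e-04 = 0.03915 pbw
  Aragonite: 20.65 × 0.4366 = 9.016 pbw
  K2CO3: 26.70 × 0.3214 = 8.581 pbw
  Wollastonite: 143.7 × 0.003000 = 0.4311 pbw
  Witherite: 32.32 × 0.2242 = 7.246 pbw
  Minium: 26.64 × 0.02320 = 0.6180 pbw
Total LOI = 25.93 pbw
Glass = batch − LOI = 293.5 − 25.93 = 267.6 pbw

LOI loss = 25.93 pbw; glass = 267.6 pbw; yield = 91.16%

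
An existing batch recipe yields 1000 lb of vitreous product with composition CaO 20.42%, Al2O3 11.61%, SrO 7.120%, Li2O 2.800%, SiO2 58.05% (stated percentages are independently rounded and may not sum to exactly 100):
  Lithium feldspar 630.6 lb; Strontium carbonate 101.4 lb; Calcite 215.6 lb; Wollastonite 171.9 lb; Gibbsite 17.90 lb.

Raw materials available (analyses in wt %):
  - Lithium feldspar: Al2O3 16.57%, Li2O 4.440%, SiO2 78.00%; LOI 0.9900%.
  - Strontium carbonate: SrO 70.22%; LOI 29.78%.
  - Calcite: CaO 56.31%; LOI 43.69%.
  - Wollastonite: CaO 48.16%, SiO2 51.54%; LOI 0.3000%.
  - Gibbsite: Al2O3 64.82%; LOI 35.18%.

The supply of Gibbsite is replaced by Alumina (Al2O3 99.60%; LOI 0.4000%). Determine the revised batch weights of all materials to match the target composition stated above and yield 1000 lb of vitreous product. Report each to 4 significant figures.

All arithmetic keeps full precision end to end; working values are displayed, rounded to four significant figures, alongside each step. Every reported result sees exactly one rounding. Derived quantities, which include ignition loss, five oxide percentages, glass mass, the totals, yield, are carried at full float precision, as quoted within the problem or the answer, using the weight values per 1000 lb of glass.
Oxide mass targets, per 1000 lb vitreous product:
  CaO: 20.42% × 1000 = 204.2 lb
  Al2O3: 11.61% × 1000 = 116.1 lb
  SrO: 7.120% × 1000 = 71.20 lb
  Li2O: 2.800% × 1000 = 28.00 lb
  SiO2: 58.05% × 1000 = 580.5 lb
Checking each oxide sum per the reported batch figures, for the quoted basis mass (delivered sums recover each target modulo rounding of the values):
  CaO: 215.6·0.5631 + 171.9·0.4816 = 204.2 lb (target 204.2 lb)
  Al2O3: 630.6·0.1657 + 11.65·0.9960 = 116.1 lb (target 116.1 lb)
  SrO: 101.4·0.7022 = 71.20 lb (target 71.20 lb)
  Li2O: 630.6·0.04440 = 28.00 lb (target 28.00 lb)
  SiO2: 630.6·0.7800 + 171.9·0.5154 = 580.5 lb (target 580.5 lb)
Auditing the glass mass value: total charge less LOI = 1000 lb (per-oxide target masses sum to 1000 lb; with the basis standing at 1000 lb — deltas are rounding alone).
Adding the batch up: Σ batch = 1131 lb; LOI removed, Σ of batch·LOI: 131.2 lb; as yield: glass ÷ batch → 88.40%.

Revised batch per 1000 lb vitreous product:
  Lithium feldspar: 630.6 lb
  Strontium carbonate: 101.4 lb
  Calcite: 215.6 lb
  Wollastonite: 171.9 lb
  Alumina: 11.65 lb
Total batch = 1131 lb; LOI loss = 131.2 lb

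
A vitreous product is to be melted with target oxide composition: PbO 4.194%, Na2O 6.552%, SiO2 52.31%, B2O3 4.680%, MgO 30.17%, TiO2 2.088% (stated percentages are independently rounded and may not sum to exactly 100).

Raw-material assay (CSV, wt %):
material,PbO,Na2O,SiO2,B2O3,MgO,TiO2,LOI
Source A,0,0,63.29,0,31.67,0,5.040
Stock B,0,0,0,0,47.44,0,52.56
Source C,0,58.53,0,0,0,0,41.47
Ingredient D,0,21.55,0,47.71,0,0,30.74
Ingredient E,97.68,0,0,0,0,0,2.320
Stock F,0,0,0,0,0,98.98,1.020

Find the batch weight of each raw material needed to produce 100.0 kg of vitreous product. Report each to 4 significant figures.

Batch per 100.0 kg vitreous product:
  Source A: 82.65 kg
  Stock B: 8.420 kg
  Source C: 7.583 kg
  Ingredient D: 9.809 kg
  Ingredient E: 4.294 kg
  Stock F: 2.110 kg
Total batch = 114.9 kg; LOI loss = 14.87 kg; yield = 87.05%

Intermediates are shown, rounded to 4 significant digits, in the working; the whole derivation holds exact precision at each step; each reported number carries a single rounding. Derived quantities are carried in full float precision (the totals, six oxide percentages, net glass mass, LOI, the yield) from the weighed amounts for 100.0 kg of glass, exactly as shown in the question or the answer.
The oxide mass targets at 100.0 kg vitreous product:
  PbO: 4.194% × 100.0 = 4.194 kg
  Na2O: 6.552% × 100.0 = 6.552 kg
  SiO2: 52.31% × 100.0 = 52.31 kg
  B2O3: 4.680% × 100.0 = 4.680 kg
  MgO: 30.17% × 100.0 = 30.17 kg
  TiO2: 2.088% × 100.0 = 2.088 kg
Balance tally, oxide-wise, on the weights just shown, at the basis given (every target is met by its sum once rounding is allowed for):
  PbO: 4.294·0.9768 = 4.194 kg (target 4.194 kg)
  Na2O: 7.583·0.5853 + 9.809·0.2155 = 6.552 kg (target 6.552 kg)
  SiO2: 82.65·0.6329 = 52.31 kg (target 52.31 kg)
  B2O3: 9.809·0.4771 = 4.680 kg (target 4.680 kg)
  MgO: 82.65·0.3167 + 8.420·0.4744 = 30.17 kg (target 30.17 kg)
  TiO2: 2.110·0.9898 = 2.088 kg (target 2.088 kg)
Glass mass check: batch total minus LOI = 99.99 kg (per-oxide target masses sum to 99.99 kg; stated basis 100.0 kg — a pure rounding effect).
Adding the batch up: Σ batch = 114.9 kg; LOI removed, Σ of batch·LOI: 14.87 kg; yield: glass divided by total = 87.05%.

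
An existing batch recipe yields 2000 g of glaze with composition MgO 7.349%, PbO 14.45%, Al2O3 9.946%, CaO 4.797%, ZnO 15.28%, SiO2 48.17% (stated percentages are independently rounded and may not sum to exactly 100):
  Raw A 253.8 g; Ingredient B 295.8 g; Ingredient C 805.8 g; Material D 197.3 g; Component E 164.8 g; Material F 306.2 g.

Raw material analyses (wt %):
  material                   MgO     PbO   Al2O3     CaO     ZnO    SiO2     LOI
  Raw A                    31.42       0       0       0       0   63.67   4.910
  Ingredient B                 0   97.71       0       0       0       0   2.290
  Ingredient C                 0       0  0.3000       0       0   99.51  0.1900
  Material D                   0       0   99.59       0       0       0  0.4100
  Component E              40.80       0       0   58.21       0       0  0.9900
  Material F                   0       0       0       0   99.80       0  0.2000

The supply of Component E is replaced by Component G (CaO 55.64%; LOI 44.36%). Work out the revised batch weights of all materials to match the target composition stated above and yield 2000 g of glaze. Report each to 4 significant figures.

Revised batch per 2000 g glaze:
  Raw A: 467.8 g
  Ingredient B: 295.8 g
  Ingredient C: 668.8 g
  Material D: 197.7 g
  Component G: 172.4 g
  Material F: 306.2 g
Total batch = 2109 g; LOI loss = 108.9 g

Rounding to 4 significant figures governs each mid-chain value as printed; every computation holds full precision through every step — every reported value is rounded only once. All derived quantities (LOI, the six compositions, yield, glass mass, the totals) are carried from the batch weights on 2000 g of glass at full precision as they appear in either problem or answer.
Target masses of each oxide per 2000 g glaze:
  MgO: 7.349% × 2000 = 147.0 g
  PbO: 14.45% × 2000 = 289.0 g
  Al2O3: 9.946% × 2000 = 198.9 g
  CaO: 4.797% × 2000 = 95.94 g
  ZnO: 15.28% × 2000 = 305.6 g
  SiO2: 48.17% × 2000 = 963.4 g
Verifying the oxide balance on the weights just shown, per the basis as stated (sum by sum, the targets are met once rounding is allowed for):
  MgO: 467.8·0.3142 = 147.0 g (target 147.0 g)
  PbO: 295.8·0.9771 = 289.0 g (target 289.0 g)
  Al2O3: 668.8·0.003000 + 197.7·0.9959 = 198.9 g (target 198.9 g)
  CaO: 172.4·0.5564 = 95.92 g (target 95.94 g)
  ZnO: 306.2·0.9980 = 305.6 g (target 305.6 g)
  SiO2: 467.8·0.6367 + 668.8·0.9951 = 963.4 g (target 963.4 g)
Glass-mass closure: net batch after ignition = 2000 g (the targets, summed, come to 2000 g; stated basis 2000 g — a pure rounding effect).
Whole-batch sum: Σ batch = 2109 g; LOI loss = Σ batch·LOI = 108.9 g; yield = glass ÷ total batch = 94.84%.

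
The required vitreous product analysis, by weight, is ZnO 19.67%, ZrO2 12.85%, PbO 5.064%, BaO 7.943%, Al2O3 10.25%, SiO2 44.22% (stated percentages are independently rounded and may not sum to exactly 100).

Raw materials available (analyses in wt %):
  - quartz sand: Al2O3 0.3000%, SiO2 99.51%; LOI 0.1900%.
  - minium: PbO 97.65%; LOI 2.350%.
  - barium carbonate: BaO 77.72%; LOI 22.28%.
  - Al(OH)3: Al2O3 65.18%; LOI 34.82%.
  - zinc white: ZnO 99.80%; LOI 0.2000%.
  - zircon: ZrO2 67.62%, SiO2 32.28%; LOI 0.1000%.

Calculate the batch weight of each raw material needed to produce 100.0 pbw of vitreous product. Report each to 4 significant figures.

Values along the way are displayed with 4-significant-digit rounding at each printed step; the whole derivation runs at full precision in every operation; a single rounding finalizes every reported value; all derived quantities, including six oxide percentages, the yield, glass mass, ignition loss, the totals, are carried using the weight values for 100.0 pbw of glass in full float precision, as they appear in the question or the answer.
Target oxide masses per 100.0 pbw vitreous product:
  ZnO: 19.67% × 100.0 = 19.67 pbw
  ZrO2: 12.85% × 100.0 = 12.85 pbw
  PbO: 5.064% × 100.0 = 5.064 pbw
  BaO: 7.943% × 100.0 = 7.943 pbw
  Al2O3: 10.25% × 100.0 = 10.25 pbw
  SiO2: 44.22% × 100.0 = 44.22 pbw
Balance tally, oxide-wise, per the reported batch figures, for the quoted basis mass (sum by sum, the targets are met inside rounding margins):
  ZnO: 19.71·0.9980 = 19.67 pbw (target 19.67 pbw)
  ZrO2: 19.00·0.6762 = 12.85 pbw (target 12.85 pbw)
  PbO: 5.186·0.9765 = 5.064 pbw (target 5.064 pbw)
  BaO: 10.22·0.7772 = 7.943 pbw (target 7.943 pbw)
  Al2O3: 38.27·0.003000 + 15.55·0.6518 = 10.25 pbw (target 10.25 pbw)
  SiO2: 38.27·0.9951 + 19.00·0.3228 = 44.22 pbw (target 44.22 pbw)
The glass-mass cross-check: total batch − LOI = 99.99 pbw (per-oxide target masses sum to 100.0 pbw; with the basis standing at 100.0 pbw — deltas are rounding alone).
Adding the batch up: Σ batch = 107.9 pbw; loss to ignition Σ batch·LOI = 7.945 pbw; yield, glass over the total, = 92.64%.

Batch per 100.0 pbw vitreous product:
  quartz sand: 38.27 pbw
  minium: 5.186 pbw
  barium carbonate: 10.22 pbw
  Al(OH)3: 15.55 pbw
  zinc white: 19.71 pbw
  zircon: 19.00 pbw
Total batch = 107.9 pbw; LOI loss = 7.945 pbw; yield = 92.64%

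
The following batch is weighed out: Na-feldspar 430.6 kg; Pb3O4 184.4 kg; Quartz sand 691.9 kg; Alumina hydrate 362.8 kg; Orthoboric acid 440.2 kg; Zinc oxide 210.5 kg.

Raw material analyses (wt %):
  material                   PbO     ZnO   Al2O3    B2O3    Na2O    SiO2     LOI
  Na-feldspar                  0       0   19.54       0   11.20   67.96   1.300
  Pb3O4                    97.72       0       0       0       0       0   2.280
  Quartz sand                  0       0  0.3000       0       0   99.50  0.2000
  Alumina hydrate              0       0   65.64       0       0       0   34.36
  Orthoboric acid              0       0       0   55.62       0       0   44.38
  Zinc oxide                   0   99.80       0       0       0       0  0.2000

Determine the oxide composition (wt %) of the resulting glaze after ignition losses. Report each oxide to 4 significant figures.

Each numeric step runs at full float precision at all times — intermediates are displayed, rounded to four significant figures, in the printout; each reported figure is rounded only once; derived quantities (six oxide percentages, ignition loss, the yield, glass mass, the totals) are recomputed using the weight values for 1989 kg of glass at full float precision exactly as shown in the problem or answer text.
Oxide masses out of the charge:
  PbO: 184.4·0.9772 = 180.2 kg
  ZnO: 210.5·0.9980 = 210.1 kg
  Al2O3: 430.6·0.1954 + 691.9·0.003000 + 362.8·0.6564 = 324.4 kg
  B2O3: 440.2·0.5562 = 244.8 kg
  Na2O: 430.6·0.1120 = 48.23 kg
  SiO2: 430.6·0.6796 + 691.9·0.9950 = 981.1 kg
LOI: 430.6·0.01300 + 184.4·0.02280 + 691.9·0.002000 + 362.8·0.3436 + 440.2·0.4438 + 210.5·0.002000 = 331.6 kg
batch − LOI leaves glass = 2320 − 331.6 = 1989 kg (equal to the oxide-mass sum)
percent by weight: oxide/glass ×100

Glass mass = 1989 kg (batch 2320 − LOI 331.6).
Composition: PbO 9.061%, ZnO 10.56%, Al2O3 16.31%, B2O3 12.31%, Na2O 2.425%, SiO2 49.33%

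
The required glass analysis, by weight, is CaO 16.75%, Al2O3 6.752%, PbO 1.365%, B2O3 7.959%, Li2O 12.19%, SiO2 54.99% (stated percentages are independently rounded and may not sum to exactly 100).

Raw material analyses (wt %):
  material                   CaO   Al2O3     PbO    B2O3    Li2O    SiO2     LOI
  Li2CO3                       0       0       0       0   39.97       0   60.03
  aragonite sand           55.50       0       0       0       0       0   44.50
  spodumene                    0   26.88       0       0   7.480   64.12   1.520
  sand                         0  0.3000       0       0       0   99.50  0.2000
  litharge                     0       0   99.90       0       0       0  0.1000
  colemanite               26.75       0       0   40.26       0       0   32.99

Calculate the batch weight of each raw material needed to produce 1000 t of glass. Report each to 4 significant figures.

The intermediate values appear, with 4-significant-digit rounding, alongside each step; every computation keeps full precision end to end — each reported result is rounded once only — all derived quantities are rebuilt from the batch weights on 1000 t of glass at full precision (the totals, yield, glass mass, six oxide percentages, ignition loss) as set out in the question or the answer.
Oxide-by-oxide targets in 1000 t glass:
  CaO: 16.75% × 1000 = 167.5 t
  Al2O3: 6.752% × 1000 = 67.52 t
  PbO: 1.365% × 1000 = 13.65 t
  B2O3: 7.959% × 1000 = 79.59 t
  Li2O: 12.19% × 1000 = 121.9 t
  SiO2: 54.99% × 1000 = 549.9 t
Checking each oxide sum applying the batch weights above, relative to the basis at hand (sums match the target masses net of answer rounding effects):
  CaO: 206.5·0.5550 + 197.7·0.2675 = 167.5 t (target 167.5 t)
  Al2O3: 246.8·0.2688 + 393.6·0.003000 = 67.52 t (target 67.52 t)
  PbO: 13.66·0.9990 = 13.65 t (target 13.65 t)
  B2O3: 197.7·0.4026 = 79.59 t (target 79.59 t)
  Li2O: 258.8·0.3997 + 246.8·0.07480 = 121.9 t (target 121.9 t)
  SiO2: 246.8·0.6412 + 393.6·0.9950 = 549.9 t (target 549.9 t)
Mass balance on the glass: batch total minus LOI = 1000 t (targets for the oxides total 1000 t; versus the stated basis of 1000 t — deltas are rounding alone).
Batch total: Σ batch = 1317 t; ignition loss, Σ(batch × LOI) = 317.0 t; yield = glass ÷ total batch = 75.93%.

Batch per 1000 t glass:
  Li2CO3: 258.8 t
  aragonite sand: 206.5 t
  spodumene: 246.8 t
  sand: 393.6 t
  litharge: 13.66 t
  colemanite: 197.7 t
Total batch = 1317 t; LOI loss = 317.0 t; yield = 75.93%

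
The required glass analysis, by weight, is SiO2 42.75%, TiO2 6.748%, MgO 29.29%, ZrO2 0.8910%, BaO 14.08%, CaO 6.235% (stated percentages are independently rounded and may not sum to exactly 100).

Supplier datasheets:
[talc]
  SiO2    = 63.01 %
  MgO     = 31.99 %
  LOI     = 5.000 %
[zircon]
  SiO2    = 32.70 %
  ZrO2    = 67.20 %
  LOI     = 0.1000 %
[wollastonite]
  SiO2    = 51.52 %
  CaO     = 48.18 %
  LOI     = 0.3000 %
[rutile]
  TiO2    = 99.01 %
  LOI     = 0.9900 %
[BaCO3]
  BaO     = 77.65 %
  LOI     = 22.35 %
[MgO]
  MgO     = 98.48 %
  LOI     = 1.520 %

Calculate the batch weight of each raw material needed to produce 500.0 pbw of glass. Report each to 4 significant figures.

The working math holds full float precision in every operation. Mid-chain values appear rounded to four significant digits in the printout; a single rounding finalizes every reported number; the derived quantities are re-derived starting from the weights on 500.0 pbw of glass at exact precision (net glass mass, the totals, ignition loss, yield, the six compositions), as quoted within the problem or answer text.
Per-oxide target masses for 500.0 pbw glass:
  SiO2: 42.75% × 500.0 = 213.8 pbw
  TiO2: 6.748% × 500.0 = 33.74 pbw
  MgO: 29.29% × 500.0 = 146.4 pbw
  ZrO2: 0.8910% × 500.0 = 4.455 pbw
  BaO: 14.08% × 500.0 = 70.40 pbw
  CaO: 6.235% × 500.0 = 31.18 pbw
Mass-balance tally per oxide with the batch weights as given, per the basis as stated (sum by sum, the targets are met given rounding of the digits):
  SiO2: 282.9·0.6301 + 6.629·0.3270 + 64.71·0.5152 = 213.8 pbw (target 213.8 pbw)
  TiO2: 34.08·0.9901 = 33.74 pbw (target 33.74 pbw)
  MgO: 282.9·0.3199 + 56.82·0.9848 = 146.5 pbw (target 146.4 pbw)
  ZrO2: 6.629·0.6720 = 4.455 pbw (target 4.455 pbw)
  BaO: 90.66·0.7765 = 70.40 pbw (target 70.40 pbw)
  CaO: 64.71·0.4818 = 31.18 pbw (target 31.18 pbw)
Glass mass check: the batch minus its LOI: 500.0 pbw (summing oxide targets gives 500.0 pbw; basis as stated: 500.0 pbw — a pure rounding effect).
Batch total: Σ batch = 535.8 pbw; Σ batch·LOI gives LOI loss = 35.81 pbw; glass ÷ batch gives a yield of 93.32%.

Batch per 500.0 pbw glass:
  talc: 282.9 pbw
  zircon: 6.629 pbw
  wollastonite: 64.71 pbw
  rutile: 34.08 pbw
  BaCO3: 90.66 pbw
  MgO: 56.82 pbw
Total batch = 535.8 pbw; LOI loss = 35.81 pbw; yield = 93.32%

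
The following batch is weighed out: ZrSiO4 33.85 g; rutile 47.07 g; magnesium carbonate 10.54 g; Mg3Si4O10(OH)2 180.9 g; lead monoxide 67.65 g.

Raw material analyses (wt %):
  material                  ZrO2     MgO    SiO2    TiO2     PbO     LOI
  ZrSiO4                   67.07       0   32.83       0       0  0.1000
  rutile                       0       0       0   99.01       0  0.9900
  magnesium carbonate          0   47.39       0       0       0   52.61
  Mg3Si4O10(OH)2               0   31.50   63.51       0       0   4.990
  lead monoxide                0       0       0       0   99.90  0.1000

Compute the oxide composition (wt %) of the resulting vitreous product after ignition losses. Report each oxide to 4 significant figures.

Rounding to 4 significant figures applies to each intermediate as printed; each numeric step maintains full float precision at every stage; every reported value takes exactly one rounding — all derived quantities, including ignition loss, totals, net glass mass, the five compositions, yield, are computed from the weighed amounts for 324.9 g of glass in full float precision exactly as shown in the problem or the answer.
Oxide-by-oxide delivered mass:
  ZrO2: 33.85·0.6707 = 22.70 g
  MgO: 10.54·0.4739 + 180.9·0.3150 = 61.98 g
  SiO2: 33.85·0.3283 + 180.9·0.6351 = 126.0 g
  TiO2: 47.07·0.9901 = 46.60 g
  PbO: 67.65·0.9990 = 67.58 g
LOI: 33.85·0.001000 + 47.07·0.009900 + 10.54·0.5261 + 180.9·0.04990 + 67.65·0.001000 = 15.14 g
Glass mass = batch − LOI = 340.0 − 15.14 = 324.9 g (equal to the oxide-mass sum)
each oxide over glass, ×100, is wt %

Glass mass = 324.9 g (batch 340.0 − LOI 15.14).
Composition: ZrO2 6.988%, MgO 19.08%, SiO2 38.79%, TiO2 14.35%, PbO 20.80%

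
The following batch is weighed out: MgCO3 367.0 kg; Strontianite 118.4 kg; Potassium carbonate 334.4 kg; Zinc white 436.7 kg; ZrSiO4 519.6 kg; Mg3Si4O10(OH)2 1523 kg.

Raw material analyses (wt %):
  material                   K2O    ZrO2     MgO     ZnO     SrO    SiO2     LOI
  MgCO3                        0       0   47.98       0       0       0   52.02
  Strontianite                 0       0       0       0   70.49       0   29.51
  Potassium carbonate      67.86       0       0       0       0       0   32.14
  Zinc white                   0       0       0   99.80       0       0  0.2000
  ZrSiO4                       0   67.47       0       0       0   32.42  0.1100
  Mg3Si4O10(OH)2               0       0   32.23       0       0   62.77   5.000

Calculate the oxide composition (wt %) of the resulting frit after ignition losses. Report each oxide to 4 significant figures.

All arithmetic carries full float precision through the solve — in-progress results are shown, with 4-significant-figure rounding, in the printout; every reported figure is rounded once only — derived quantities, including the totals, ignition loss, the six compositions, yield, net glass mass, are computed using the weight values per 2888 kg of glass at full precision precisely as stated by the problem or the answer.
Delivered oxide masses:
  K2O: 334.4·0.6786 = 226.9 kg
  ZrO2: 519.6·0.6747 = 350.6 kg
  MgO: 367.0·0.4798 + 1523·0.3223 = 666.9 kg
  ZnO: 436.7·0.9980 = 435.8 kg
  SrO: 118.4·0.7049 = 83.46 kg
  SiO2: 519.6·0.3242 + 1523·0.6277 = 1124 kg
LOI: 367.0·0.5202 + 118.4·0.2951 + 334.4·0.3214 + 436.7·0.002000 + 519.6·0.001100 + 1523·0.05000 = 410.9 kg
batch − LOI leaves glass = 3299 − 410.9 = 2888 kg (equal to the oxide-mass sum)
each wt % is 100 × oxide ÷ glass

Glass mass = 2888 kg (batch 3299 − LOI 410.9).
Composition: K2O 7.857%, ZrO2 12.14%, MgO 23.09%, ZnO 15.09%, SrO 2.890%, SiO2 38.93%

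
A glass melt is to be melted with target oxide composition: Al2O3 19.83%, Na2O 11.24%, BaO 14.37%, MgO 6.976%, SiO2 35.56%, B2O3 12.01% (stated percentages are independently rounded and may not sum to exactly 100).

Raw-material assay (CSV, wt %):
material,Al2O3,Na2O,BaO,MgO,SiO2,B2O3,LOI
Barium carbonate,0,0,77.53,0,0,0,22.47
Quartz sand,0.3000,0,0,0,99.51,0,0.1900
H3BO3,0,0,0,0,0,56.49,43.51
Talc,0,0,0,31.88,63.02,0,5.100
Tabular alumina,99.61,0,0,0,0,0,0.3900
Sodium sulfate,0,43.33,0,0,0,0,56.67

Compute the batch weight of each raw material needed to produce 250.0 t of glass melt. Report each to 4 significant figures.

Batch per 250.0 t glass melt:
  Barium carbonate: 46.34 t
  Quartz sand: 54.69 t
  H3BO3: 53.15 t
  Talc: 54.71 t
  Tabular alumina: 49.60 t
  Sodium sulfate: 64.85 t
Total batch = 323.3 t; LOI loss = 73.38 t; yield = 77.31%

Every computation holds full precision at all times. Rounding to 4 significant digits governs every working value as printed; every reported value is rounded only once — derived quantities, including the six compositions, glass mass, totals, LOI, the yield, are re-derived from the weighed amounts for 250.0 t of glass at full precision, as set out in the question or the answer.
The oxide mass targets at 250.0 t glass melt:
  Al2O3: 19.83% × 250.0 = 49.58 t
  Na2O: 11.24% × 250.0 = 28.10 t
  BaO: 14.37% × 250.0 = 35.92 t
  MgO: 6.976% × 250.0 = 17.44 t
  SiO2: 35.56% × 250.0 = 88.90 t
  B2O3: 12.01% × 250.0 = 30.02 t
Sums-versus-targets review using the reported weights, per the basis as stated (delivered sums recover each target modulo rounding of the values):
  Al2O3: 54.69·0.003000 + 49.60·0.9961 = 49.57 t (target 49.58 t)
  Na2O: 64.85·0.4333 = 28.10 t (target 28.10 t)
  BaO: 46.34·0.7753 = 35.93 t (target 35.92 t)
  MgO: 54.71·0.3188 = 17.44 t (target 17.44 t)
  SiO2: 54.69·0.9951 + 54.71·0.6302 = 88.90 t (target 88.90 t)
  B2O3: 53.15·0.5649 = 30.02 t (target 30.02 t)
Consistency of the glass mass: batch total minus LOI = 250.0 t (oxide target masses add up to 250.0 t; basis as stated: 250.0 t — a pure rounding effect).
Batch grand total — Σ batch = 323.3 t; the LOI term Σ batch·LOI equals 73.38 t; the yield ratio, glass ÷ batch: 77.31%.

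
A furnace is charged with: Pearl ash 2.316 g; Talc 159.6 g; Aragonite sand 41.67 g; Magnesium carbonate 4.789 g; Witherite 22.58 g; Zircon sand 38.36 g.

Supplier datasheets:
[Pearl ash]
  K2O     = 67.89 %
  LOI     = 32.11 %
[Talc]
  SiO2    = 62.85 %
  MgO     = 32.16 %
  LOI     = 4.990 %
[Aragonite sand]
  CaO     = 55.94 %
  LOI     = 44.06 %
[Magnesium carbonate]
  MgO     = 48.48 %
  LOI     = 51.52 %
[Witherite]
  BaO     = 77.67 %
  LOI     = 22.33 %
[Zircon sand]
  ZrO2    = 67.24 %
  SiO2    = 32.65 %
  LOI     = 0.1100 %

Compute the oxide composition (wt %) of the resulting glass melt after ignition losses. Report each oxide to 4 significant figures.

Glass mass = 234.7 g (batch 269.3 − LOI 34.62).
Composition: CaO 9.932%, K2O 0.6699%, ZrO2 10.99%, BaO 7.473%, SiO2 48.08%, MgO 22.86%

All arithmetic runs at full precision end to end; values along the way appear rounded to four significant digits alongside each step; every reported number is rounded once only. Derived quantities (yield, net glass mass, the six compositions, the totals, LOI) are carried at full float precision from the batch weights at 234.7 g of glass, as quoted within the problem or the answer.
Per-oxide mass from batch:
  CaO: 41.67·0.5594 = 23.31 g
  K2O: 2.316·0.6789 = 1.572 g
  ZrO2: 38.36·0.6724 = 25.79 g
  BaO: 22.58·0.7767 = 17.54 g
  SiO2: 159.6·0.6285 + 38.36·0.3265 = 112.8 g
  MgO: 159.6·0.3216 + 4.789·0.4848 = 53.65 g
LOI: 2.316·0.3211 + 159.6·0.04990 + 41.67·0.4406 + 4.789·0.5152 + 22.58·0.2233 + 38.36·0.001100 = 34.62 g
The glass mass, total less LOI, = 269.3 − 34.62 = 234.7 g (the oxide masses sum to this)
each oxide over glass, ×100, is wt %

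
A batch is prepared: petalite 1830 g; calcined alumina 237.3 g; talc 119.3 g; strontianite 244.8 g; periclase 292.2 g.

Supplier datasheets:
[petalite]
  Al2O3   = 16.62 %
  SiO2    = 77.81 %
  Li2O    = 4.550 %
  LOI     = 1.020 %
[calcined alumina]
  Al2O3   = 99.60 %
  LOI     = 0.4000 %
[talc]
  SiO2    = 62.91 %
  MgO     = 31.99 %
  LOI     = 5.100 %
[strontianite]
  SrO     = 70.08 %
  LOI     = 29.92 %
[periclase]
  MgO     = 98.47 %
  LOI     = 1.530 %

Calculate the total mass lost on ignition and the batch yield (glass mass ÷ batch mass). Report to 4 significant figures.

Full precision is held all the way through. In-progress results are printed, with 4-significant-figure rounding, on the page — each reported result includes exactly one rounding. The derived quantities, which include net glass mass, the totals, ignition loss, the yield, the five compositions, are re-derived in exact precision, as given in problem or answer, from the batch weights on 2620 g of glass.
LOI of each material in turn:
  petalite: 1830 × 0.01020 = 18.67 g
  calcined alumina: 237.3 × 0.004000 = 0.9492 g
  talc: 119.3 × 0.05100 = 6.084 g
  strontianite: 244.8 × 0.2992 = 73.24 g
  periclase: 292.2 × 0.01530 = 4.471 g
Total LOI = 103.4 g
Glass = batch − LOI = 2724 − 103.4 = 2620 g

LOI loss = 103.4 g; glass = 2620 g; yield = 96.20%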